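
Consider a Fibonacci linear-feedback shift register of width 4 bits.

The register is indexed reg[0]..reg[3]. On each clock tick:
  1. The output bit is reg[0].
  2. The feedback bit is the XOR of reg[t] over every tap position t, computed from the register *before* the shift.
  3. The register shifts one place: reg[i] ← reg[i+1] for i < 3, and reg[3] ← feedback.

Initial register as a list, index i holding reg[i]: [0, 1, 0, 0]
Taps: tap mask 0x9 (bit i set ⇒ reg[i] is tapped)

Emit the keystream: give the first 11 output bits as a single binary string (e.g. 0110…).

01000111101

tick  register→output (feedback)
  0  0100→0 (0)
  1  1000→1 (1)
  2  0001→0 (1)
  3  0011→0 (1)
  4  0111→0 (1)
  5  1111→1 (0)
  6  1110→1 (1)
  7  1101→1 (0)
  8  1010→1 (1)
  9  0101→0 (1)
 10  1011→1 (0)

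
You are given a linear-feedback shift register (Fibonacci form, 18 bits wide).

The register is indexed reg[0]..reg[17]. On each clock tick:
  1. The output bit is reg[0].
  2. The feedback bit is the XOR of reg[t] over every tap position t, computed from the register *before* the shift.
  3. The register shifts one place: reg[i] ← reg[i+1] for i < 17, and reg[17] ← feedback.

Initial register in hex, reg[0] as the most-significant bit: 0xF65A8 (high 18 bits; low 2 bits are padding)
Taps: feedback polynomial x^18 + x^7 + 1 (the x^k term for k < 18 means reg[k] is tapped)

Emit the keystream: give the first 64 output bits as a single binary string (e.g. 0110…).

step | reg (before) | out | fb
   0 | 111101100101101010 | 1 | 1
   1 | 111011001011010101 | 1 | 1
   2 | 110110010110101011 | 1 | 0
   3 | 101100101101010110 | 1 | 1
   4 | 011001011010101101 | 0 | 1
   5 | 110010110101011011 | 1 | 0
   6 | 100101101010110110 | 1 | 1
   7 | 001011010101101101 | 0 | 1
   8 | 010110101011011011 | 0 | 0
   9 | 101101010110110110 | 1 | 0
  10 | 011010101101101100 | 0 | 0
  11 | 110101011011011000 | 1 | 0
  12 | 101010110110110000 | 1 | 0
  13 | 010101101101100000 | 0 | 0
  14 | 101011011011000000 | 1 | 0
  15 | 010110110110000000 | 0 | 1
  16 | 101101101100000001 | 1 | 1
  17 | 011011011000000011 | 0 | 1
  18 | 110110110000000111 | 1 | 0
  19 | 101101100000001110 | 1 | 1
  20 | 011011000000011101 | 0 | 0
  21 | 110110000000111010 | 1 | 1
  22 | 101100000001110101 | 1 | 1
  23 | 011000000011101011 | 0 | 0
  24 | 110000000111010110 | 1 | 1
  25 | 100000001110101101 | 1 | 1
  26 | 000000011101011011 | 0 | 1
  27 | 000000111010110111 | 0 | 1
  28 | 000001110101101111 | 0 | 1
  29 | 000011101011011111 | 0 | 0
  30 | 000111010110111110 | 0 | 1
  31 | 001110101101111101 | 0 | 0
  32 | 011101011011111010 | 0 | 1
  33 | 111010110111110101 | 1 | 0
  34 | 110101101111101010 | 1 | 1
  35 | 101011011111010101 | 1 | 0
  36 | 010110111110101010 | 0 | 1
  37 | 101101111101010101 | 1 | 0
  38 | 011011111010101010 | 0 | 1
  39 | 110111110101010101 | 1 | 0
  40 | 101111101010101010 | 1 | 1
  41 | 011111010101010101 | 0 | 1
  42 | 111110101010101011 | 1 | 1
  43 | 111101010101010111 | 1 | 0
  44 | 111010101010101110 | 1 | 1
  45 | 110101010101011101 | 1 | 0
  46 | 101010101010111010 | 1 | 1
  47 | 010101010101110101 | 0 | 1
  48 | 101010101011101011 | 1 | 1
  49 | 010101010111010111 | 0 | 1
  50 | 101010101110101111 | 1 | 1
  51 | 010101011101011111 | 0 | 1
  52 | 101010111010111111 | 1 | 0
  53 | 010101110101111110 | 0 | 1
  54 | 101011101011111101 | 1 | 1
  55 | 010111010111111011 | 0 | 1
  56 | 101110101111110111 | 1 | 1
  57 | 011101011111101111 | 0 | 1
  58 | 111010111111011111 | 1 | 0
  59 | 110101111110111110 | 1 | 0
  60 | 101011111101111100 | 1 | 0
  61 | 010111111011111000 | 0 | 1
  62 | 101111110111110001 | 1 | 0
  63 | 011111101111100010 | 0 | 0

1111011001011010101101101100000001110101101111101010101010111010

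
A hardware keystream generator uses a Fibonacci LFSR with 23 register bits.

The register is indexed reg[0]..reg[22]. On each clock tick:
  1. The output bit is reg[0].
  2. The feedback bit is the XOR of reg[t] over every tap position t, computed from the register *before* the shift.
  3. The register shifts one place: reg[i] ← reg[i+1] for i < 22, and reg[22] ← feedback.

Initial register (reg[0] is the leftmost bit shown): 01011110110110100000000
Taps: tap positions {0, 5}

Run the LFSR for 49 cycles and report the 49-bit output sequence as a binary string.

step | reg (before) | out | fb
   0 | 01011110110110100000000 | 0 | 1
   1 | 10111101101101000000001 | 1 | 0
   2 | 01111011011010000000010 | 0 | 0
   3 | 11110110110100000000100 | 1 | 0
   4 | 11101101101000000001000 | 1 | 0
   5 | 11011011010000000010000 | 1 | 1
   6 | 10110110100000000100001 | 1 | 0
   7 | 01101101000000001000010 | 0 | 1
   8 | 11011010000000010000101 | 1 | 1
   9 | 10110100000000100001011 | 1 | 0
  10 | 01101000000001000010110 | 0 | 0
  11 | 11010000000010000101100 | 1 | 1
  12 | 10100000000100001011001 | 1 | 1
  13 | 01000000001000010110011 | 0 | 0
  14 | 10000000010000101100110 | 1 | 1
  15 | 00000000100001011001101 | 0 | 0
  16 | 00000001000010110011010 | 0 | 0
  17 | 00000010000101100110100 | 0 | 0
  18 | 00000100001011001101000 | 0 | 1
  19 | 00001000010110011010001 | 0 | 0
  20 | 00010000101100110100010 | 0 | 0
  21 | 00100001011001101000100 | 0 | 0
  22 | 01000010110011010001000 | 0 | 0
  23 | 10000101100110100010000 | 1 | 0
  24 | 00001011001101000100000 | 0 | 0
  25 | 00010110011010001000000 | 0 | 1
  26 | 00101100110100010000001 | 0 | 1
  27 | 01011001101000100000011 | 0 | 0
  28 | 10110011010001000000110 | 1 | 1
  29 | 01100110100010000001101 | 0 | 1
  30 | 11001101000100000011011 | 1 | 0
  31 | 10011010001000000110110 | 1 | 1
  32 | 00110100010000001101101 | 0 | 1
  33 | 01101000100000011011011 | 0 | 0
  34 | 11010001000000110110110 | 1 | 1
  35 | 10100010000001101101101 | 1 | 1
  36 | 01000100000011011011011 | 0 | 1
  37 | 10001000000110110110111 | 1 | 1
  38 | 00010000001101101101111 | 0 | 0
  39 | 00100000011011011011110 | 0 | 0
  40 | 01000000110110110111100 | 0 | 0
  41 | 10000001101101101111000 | 1 | 1
  42 | 00000011011011011110001 | 0 | 0
  43 | 00000110110110111100010 | 0 | 1
  44 | 00001101101101111000101 | 0 | 1
  45 | 00011011011011110001011 | 0 | 0
  46 | 00110110110111100010110 | 0 | 1
  47 | 01101101101111000101101 | 0 | 1
  48 | 11011011011110001011011 | 1 | 1

0101111011011010000000010000101100110100010000001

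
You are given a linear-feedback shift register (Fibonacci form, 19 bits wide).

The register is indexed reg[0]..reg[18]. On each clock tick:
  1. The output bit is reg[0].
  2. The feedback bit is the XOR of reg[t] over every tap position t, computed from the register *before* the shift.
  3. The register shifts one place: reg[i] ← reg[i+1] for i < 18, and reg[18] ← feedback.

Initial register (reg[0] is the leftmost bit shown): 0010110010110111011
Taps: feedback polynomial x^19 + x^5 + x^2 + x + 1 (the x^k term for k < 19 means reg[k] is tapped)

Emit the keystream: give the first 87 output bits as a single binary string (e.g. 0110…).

step | reg (before) | out | fb
   0 | 0010110010110111011 | 0 | 0
   1 | 0101100101101110110 | 0 | 1
   2 | 1011001011011101101 | 1 | 0
   3 | 0110010110111011010 | 0 | 1
   4 | 1100101101110110101 | 1 | 0
   5 | 1001011011101101010 | 1 | 0
   6 | 0010110111011010100 | 0 | 0
   7 | 0101101110110101000 | 0 | 1
   8 | 1011011101101010001 | 1 | 1
   9 | 0110111011010100011 | 0 | 1
  10 | 1101110110101000111 | 1 | 1
  11 | 1011101101010001111 | 1 | 0
  12 | 0111011010100011110 | 0 | 1
  13 | 1110110101000111101 | 1 | 0
  14 | 1101101010001111010 | 1 | 0
  15 | 1011010100011110100 | 1 | 1
  16 | 0110101000111101001 | 0 | 0
  17 | 1101010001111010010 | 1 | 1
  18 | 1010100011110100101 | 1 | 0
  19 | 0101000111101001010 | 0 | 1
  20 | 1010001111010010101 | 1 | 0
  21 | 0100011110100101010 | 0 | 0
  22 | 1000111101001010100 | 1 | 0
  23 | 0001111010010101000 | 0 | 1
  24 | 0011110100101010001 | 0 | 0
  25 | 0111101001010100010 | 0 | 0
  26 | 1111010010101000100 | 1 | 0
  27 | 1110100101010001000 | 1 | 1
  28 | 1101001010100010001 | 1 | 0
  29 | 1010010101000100010 | 1 | 1
  30 | 0100101010001000101 | 0 | 1
  31 | 1001010100010001011 | 1 | 0
  32 | 0010101000100010110 | 0 | 1
  33 | 0101010001000101101 | 0 | 0
  34 | 1010100010001011010 | 1 | 0
  35 | 0101000100010110100 | 0 | 1
  36 | 1010001000101101001 | 1 | 0
  37 | 0100010001011010010 | 0 | 0
  38 | 1000100010110100100 | 1 | 1
  39 | 0001000101101001001 | 0 | 0
  40 | 0010001011010010010 | 0 | 1
  41 | 0100010110100100101 | 0 | 0
  42 | 1000101101001001010 | 1 | 1
  43 | 0001011010010010101 | 0 | 1
  44 | 0010110100100101011 | 0 | 0
  45 | 0101101001001010110 | 0 | 1
  46 | 1011010010010101101 | 1 | 1
  47 | 0110100100101011011 | 0 | 0
  48 | 1101001001010110110 | 1 | 0
  49 | 1010010010101101100 | 1 | 1
  50 | 0100100101011011001 | 0 | 1
  51 | 1001001010110110011 | 1 | 1
  52 | 0010010101101100111 | 0 | 0
  53 | 0100101011011001110 | 0 | 1
  54 | 1001010110110011101 | 1 | 0
  55 | 0010101101100111010 | 0 | 1
  56 | 0101011011001110101 | 0 | 0
  57 | 1010110110011101010 | 1 | 1
  58 | 0101101100111010101 | 0 | 1
  59 | 1011011001110101011 | 1 | 1
  60 | 0110110011101010111 | 0 | 1
  61 | 1101100111010101111 | 1 | 0
  62 | 1011001110101011110 | 1 | 0
  63 | 0110011101010111100 | 0 | 1
  64 | 1100111010101111001 | 1 | 1
  65 | 1001110101011110011 | 1 | 0
  66 | 0011101010111100110 | 0 | 1
  67 | 0111010101111001101 | 0 | 1
  68 | 1110101011110011011 | 1 | 1
  69 | 1101010111100110111 | 1 | 1
  70 | 1010101111001101111 | 1 | 0
  71 | 0101011110011011110 | 0 | 0
  72 | 1010111100110111100 | 1 | 1
  73 | 0101111001101111001 | 0 | 0
  74 | 1011110011011110010 | 1 | 1
  75 | 0111100110111100101 | 0 | 0
  76 | 1111001101111001010 | 1 | 1
  77 | 1110011011110010101 | 1 | 0
  78 | 1100110111100101010 | 1 | 1
  79 | 1001101111001010101 | 1 | 1
  80 | 0011011110010101011 | 0 | 0
  81 | 0110111100101010110 | 0 | 1
  82 | 1101111001010101101 | 1 | 1
  83 | 1011110010101011011 | 1 | 1
  84 | 0111100101010110111 | 0 | 0
  85 | 1111001010101101110 | 1 | 1
  86 | 1110010101011011101 | 1 | 0

001011001011011101101010001111010010101000100010110100100101011011001110101011110011011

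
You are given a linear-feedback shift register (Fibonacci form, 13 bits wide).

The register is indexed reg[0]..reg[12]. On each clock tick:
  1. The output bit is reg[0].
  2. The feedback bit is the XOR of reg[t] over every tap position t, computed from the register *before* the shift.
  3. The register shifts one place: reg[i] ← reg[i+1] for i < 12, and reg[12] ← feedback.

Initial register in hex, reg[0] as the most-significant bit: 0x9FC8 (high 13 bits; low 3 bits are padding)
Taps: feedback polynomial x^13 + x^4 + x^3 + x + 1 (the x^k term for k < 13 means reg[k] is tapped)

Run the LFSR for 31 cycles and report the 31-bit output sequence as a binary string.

step | reg (before) | out | fb
   0 | 1001111111001 | 1 | 1
   1 | 0011111110011 | 0 | 0
   2 | 0111111100110 | 0 | 1
   3 | 1111111001101 | 1 | 0
   4 | 1111110011010 | 1 | 0
   5 | 1111100110100 | 1 | 0
   6 | 1111001101000 | 1 | 1
   7 | 1110011010001 | 1 | 0
   8 | 1100110100010 | 1 | 1
   9 | 1001101000101 | 1 | 1
  10 | 0011010001011 | 0 | 1
  11 | 0110100010111 | 0 | 0
  12 | 1101000101110 | 1 | 1
  13 | 1010001011101 | 1 | 1
  14 | 0100010111011 | 0 | 1
  15 | 1000101110111 | 1 | 0
  16 | 0001011101110 | 0 | 1
  17 | 0010111011101 | 0 | 1
  18 | 0101110111011 | 0 | 1
  19 | 1011101110111 | 1 | 1
  20 | 0111011101111 | 0 | 0
  21 | 1110111011110 | 1 | 1
  22 | 1101110111101 | 1 | 0
  23 | 1011101111010 | 1 | 1
  24 | 0111011110101 | 0 | 0
  25 | 1110111101010 | 1 | 1
  26 | 1101111010101 | 1 | 0
  27 | 1011110101010 | 1 | 1
  28 | 0111101010101 | 0 | 1
  29 | 1111010101011 | 1 | 1
  30 | 1110101010111 | 1 | 1

1001111111001101000101110111011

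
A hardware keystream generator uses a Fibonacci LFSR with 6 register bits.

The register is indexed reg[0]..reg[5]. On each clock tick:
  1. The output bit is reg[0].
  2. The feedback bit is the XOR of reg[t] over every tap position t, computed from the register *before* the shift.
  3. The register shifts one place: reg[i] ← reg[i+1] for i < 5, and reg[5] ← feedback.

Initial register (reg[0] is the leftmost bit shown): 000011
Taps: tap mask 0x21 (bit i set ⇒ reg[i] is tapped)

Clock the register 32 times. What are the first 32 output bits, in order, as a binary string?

tick  register→output (feedback)
  0  000011→0 (1)
  1  000111→0 (1)
  2  001111→0 (1)
  3  011111→0 (1)
  4  111111→1 (0)
  5  111110→1 (1)
  6  111101→1 (0)
  7  111010→1 (1)
  8  110101→1 (0)
  9  101010→1 (1)
 10  010101→0 (1)
 11  101011→1 (0)
 12  010110→0 (0)
 13  101100→1 (1)
 14  011001→0 (1)
 15  110011→1 (0)
 16  100110→1 (1)
 17  001101→0 (1)
 18  011011→0 (1)
 19  110111→1 (0)
 20  101110→1 (1)
 21  011101→0 (1)
 22  111011→1 (0)
 23  110110→1 (1)
 24  101101→1 (0)
 25  011010→0 (0)
 26  110100→1 (1)
 27  101001→1 (0)
 28  010010→0 (0)
 29  100100→1 (1)
 30  001001→0 (1)
 31  010011→0 (1)

00001111110101011001101110110100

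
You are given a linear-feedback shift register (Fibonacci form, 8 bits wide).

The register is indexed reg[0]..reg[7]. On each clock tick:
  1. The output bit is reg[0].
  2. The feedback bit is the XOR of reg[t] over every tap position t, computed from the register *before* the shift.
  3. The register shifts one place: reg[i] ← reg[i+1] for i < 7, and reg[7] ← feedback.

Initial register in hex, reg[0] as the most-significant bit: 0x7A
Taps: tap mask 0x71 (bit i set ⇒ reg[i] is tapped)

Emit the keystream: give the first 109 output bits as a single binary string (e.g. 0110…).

step | reg (before) | out | fb
   0 | 01111010 | 0 | 0
   1 | 11110100 | 1 | 0
   2 | 11101000 | 1 | 0
   3 | 11010000 | 1 | 1
   4 | 10100001 | 1 | 1
   5 | 01000011 | 0 | 1
   6 | 10000111 | 1 | 1
   7 | 00001111 | 0 | 1
   8 | 00011111 | 0 | 1
   9 | 00111111 | 0 | 1
  10 | 01111111 | 0 | 1
  11 | 11111111 | 1 | 0
  12 | 11111110 | 1 | 0
  13 | 11111100 | 1 | 1
  14 | 11111001 | 1 | 0
  15 | 11110010 | 1 | 0
  16 | 11100100 | 1 | 0
  17 | 11001000 | 1 | 0
  18 | 10010000 | 1 | 1
  19 | 00100001 | 0 | 0
  20 | 01000010 | 0 | 1
  21 | 10000101 | 1 | 0
  22 | 00001010 | 0 | 0
  23 | 00010100 | 0 | 1
  24 | 00101001 | 0 | 1
  25 | 01010011 | 0 | 1
  26 | 10100111 | 1 | 1
  27 | 01001111 | 0 | 1
  28 | 10011111 | 1 | 0
  29 | 00111110 | 0 | 1
  30 | 01111101 | 0 | 0
  31 | 11111010 | 1 | 1
  32 | 11110101 | 1 | 0
  33 | 11101010 | 1 | 1
  34 | 11010101 | 1 | 0
  35 | 10101010 | 1 | 1
  36 | 01010101 | 0 | 1
  37 | 10101011 | 1 | 1
  38 | 01010111 | 0 | 0
  39 | 10101110 | 1 | 0
  40 | 01011100 | 0 | 0
  41 | 10111000 | 1 | 0
  42 | 01110000 | 0 | 0
  43 | 11100000 | 1 | 1
  44 | 11000001 | 1 | 1
  45 | 10000011 | 1 | 0
  46 | 00000110 | 0 | 0
  47 | 00001100 | 0 | 0
  48 | 00011000 | 0 | 1
  49 | 00110001 | 0 | 0
  50 | 01100010 | 0 | 1
  51 | 11000101 | 1 | 0
  52 | 10001010 | 1 | 1
  53 | 00010101 | 0 | 1
  54 | 00101011 | 0 | 0
  55 | 01010110 | 0 | 0
  56 | 10101100 | 1 | 1
  57 | 01011001 | 0 | 1
  58 | 10110011 | 1 | 0
  59 | 01100110 | 0 | 0
  60 | 11001100 | 1 | 1
  61 | 10011001 | 1 | 0
  62 | 00110010 | 0 | 1
  63 | 01100101 | 0 | 1
  64 | 11001011 | 1 | 1
  65 | 10010111 | 1 | 1
  66 | 00101111 | 0 | 1
  67 | 01011111 | 0 | 1
  68 | 10111111 | 1 | 0
  69 | 01111110 | 0 | 1
  70 | 11111101 | 1 | 1
  71 | 11111011 | 1 | 1
  72 | 11110111 | 1 | 1
  73 | 11101111 | 1 | 0
  74 | 11011110 | 1 | 0
  75 | 10111100 | 1 | 1
  76 | 01111001 | 0 | 1
  77 | 11110011 | 1 | 0
  78 | 11100110 | 1 | 1
  79 | 11001101 | 1 | 1
  80 | 10011011 | 1 | 1
  81 | 00110111 | 0 | 0
  82 | 01101110 | 0 | 1
  83 | 11011101 | 1 | 1
  84 | 10111011 | 1 | 1
  85 | 01110111 | 0 | 0
  86 | 11101110 | 1 | 0
  87 | 11011100 | 1 | 1
  88 | 10111001 | 1 | 0
  89 | 01110010 | 0 | 1
  90 | 11100101 | 1 | 0
  91 | 11001010 | 1 | 1
  92 | 10010101 | 1 | 0
  93 | 00101010 | 0 | 0
  94 | 01010100 | 0 | 1
  95 | 10101001 | 1 | 0
  96 | 01010010 | 0 | 1
  97 | 10100101 | 1 | 0
  98 | 01001010 | 0 | 0
  99 | 10010100 | 1 | 0
 100 | 00101000 | 0 | 1
 101 | 01010001 | 0 | 0
 102 | 10100010 | 1 | 0
 103 | 01000100 | 0 | 1
 104 | 10001001 | 1 | 0
 105 | 00010010 | 0 | 1
 106 | 00100101 | 0 | 1
 107 | 01001011 | 0 | 0
 108 | 10010110 | 1 | 1

0111101000011111111001000010100111110101010111000001100010101100110010111111011110011011101110010101001010001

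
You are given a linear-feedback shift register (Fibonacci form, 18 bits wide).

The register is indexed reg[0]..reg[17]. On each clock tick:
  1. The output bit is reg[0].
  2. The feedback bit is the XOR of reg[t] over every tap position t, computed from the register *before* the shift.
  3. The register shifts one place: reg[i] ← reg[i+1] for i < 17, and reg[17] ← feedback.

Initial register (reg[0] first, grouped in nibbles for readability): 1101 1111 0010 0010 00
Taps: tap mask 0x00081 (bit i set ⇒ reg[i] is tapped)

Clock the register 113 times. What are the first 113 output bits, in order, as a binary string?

11011111001000100001001110001010111101011011110000001010111011100101111101110000011110011101001100100100000100000

tick  register→output (feedback)
  0  110111110010001000→1 (0)
  1  101111100100010000→1 (1)
  2  011111001000100001→0 (0)
  3  111110010001000010→1 (0)
  4  111100100010000100→1 (1)
  5  111001000100001001→1 (1)
  6  110010001000010011→1 (1)
  7  100100010000100111→1 (0)
  8  001000100001001110→0 (0)
  9  010001000010011100→0 (0)
 10  100010000100111000→1 (1)
 11  000100001001110001→0 (0)
 12  001000010011100010→0 (1)
 13  010000100111000101→0 (0)
 14  100001001110001010→1 (1)
 15  000010011100010101→0 (1)
 16  000100111000101011→0 (1)
 17  001001110001010111→0 (1)
 18  010011100010101111→0 (0)
 19  100111000101011110→1 (1)
 20  001110001010111101→0 (0)
 21  011100010101111010→0 (1)
 22  111000101011110101→1 (1)
 23  110001010111101011→1 (0)
 24  100010101111010110→1 (1)
 25  000101011110101101→0 (1)
 26  001010111101011011→0 (1)
 27  010101111010110111→0 (1)
 28  101011110101101111→1 (0)
 29  010111101011011110→0 (0)
 30  101111010110111100→1 (0)
 31  011110101101111000→0 (0)
 32  111101011011110000→1 (0)
 33  111010110111100000→1 (0)
 34  110101101111000000→1 (1)
 35  101011011110000001→1 (0)
 36  010110111100000010→0 (1)
 37  101101111000000101→1 (0)
 38  011011110000001010→0 (1)
 39  110111100000010101→1 (1)
 40  101111000000101011→1 (1)
 41  011110000001010111→0 (0)
 42  111100000010101110→1 (1)
 43  111000000101011101→1 (1)
 44  110000001010111011→1 (1)
 45  100000010101110111→1 (0)
 46  000000101011101110→0 (0)
 47  000001010111011100→0 (1)
 48  000010101110111001→0 (0)
 49  000101011101110010→0 (1)
 50  001010111011100101→0 (1)
 51  010101110111001011→0 (1)
 52  101011101110010111→1 (1)
 53  010111011100101111→0 (1)
 54  101110111001011111→1 (0)
 55  011101110010111110→0 (1)
 56  111011100101111101→1 (1)
 57  110111001011111011→1 (1)
 58  101110010111110111→1 (0)
 59  011100101111101110→0 (0)
 60  111001011111011100→1 (0)
 61  110010111110111000→1 (0)
 62  100101111101110000→1 (0)
 63  001011111011100000→0 (1)
 64  010111110111000001→0 (1)
 65  101111101110000011→1 (1)
 66  011111011100000111→0 (1)
 67  111110111000001111→1 (0)
 68  111101110000011110→1 (0)
 69  111011100000111100→1 (1)
 70  110111000001111001→1 (1)
 71  101110000011110011→1 (1)
 72  011100000111100111→0 (0)
 73  111000001111001110→1 (1)
 74  110000011110011101→1 (0)
 75  100000111100111010→1 (0)
 76  000001111001110100→0 (1)
 77  000011110011101001→0 (1)
 78  000111100111010011→0 (0)
 79  001111001110100110→0 (0)
 80  011110011101001100→0 (1)
 81  111100111010011001→1 (0)
 82  111001110100110010→1 (0)
 83  110011101001100100→1 (1)
 84  100111010011001001→1 (0)
 85  001110100110010010→0 (0)
 86  011101001100100100→0 (0)
 87  111010011001001000→1 (0)
 88  110100110010010000→1 (0)
 89  101001100100100000→1 (1)
 90  010011001001000001→0 (0)
 91  100110010010000010→1 (0)
 92  001100100100000100→0 (0)
 93  011001001000001000→0 (0)
 94  110010010000010000→1 (0)
 95  100100100000100000→1 (1)
 96  001001000001000001→0 (0)
 97  010010000010000010→0 (0)
 98  100100000100000100→1 (1)
 99  001000001000001001→0 (0)
100  010000010000010010→0 (1)
101  100000100000100101→1 (1)
102  000001000001001011→0 (0)
103  000010000010010110→0 (0)
104  000100000100101100→0 (0)
105  001000001001011000→0 (0)
106  010000010010110000→0 (1)
107  100000100101100001→1 (1)
108  000001001011000011→0 (0)
109  000010010110000110→0 (1)
110  000100101100001101→0 (0)
111  001001011000011010→0 (1)
112  010010110000110101→0 (1)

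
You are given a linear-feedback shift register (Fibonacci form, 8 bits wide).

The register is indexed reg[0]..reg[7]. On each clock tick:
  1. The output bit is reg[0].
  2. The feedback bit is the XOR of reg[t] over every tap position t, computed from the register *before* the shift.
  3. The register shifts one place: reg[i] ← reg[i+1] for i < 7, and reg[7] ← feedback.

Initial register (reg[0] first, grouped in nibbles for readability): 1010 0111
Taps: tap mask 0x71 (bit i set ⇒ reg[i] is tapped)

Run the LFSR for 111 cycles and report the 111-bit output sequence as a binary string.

k : reg_k → out_k, fb_k
0: 10100111 → 1, fb=1
1: 01001111 → 0, fb=1
2: 10011111 → 1, fb=0
3: 00111110 → 0, fb=1
4: 01111101 → 0, fb=0
5: 11111010 → 1, fb=1
6: 11110101 → 1, fb=0
7: 11101010 → 1, fb=1
8: 11010101 → 1, fb=0
9: 10101010 → 1, fb=1
10: 01010101 → 0, fb=1
11: 10101011 → 1, fb=1
12: 01010111 → 0, fb=0
13: 10101110 → 1, fb=0
14: 01011100 → 0, fb=0
15: 10111000 → 1, fb=0
16: 01110000 → 0, fb=0
17: 11100000 → 1, fb=1
18: 11000001 → 1, fb=1
19: 10000011 → 1, fb=0
20: 00000110 → 0, fb=0
21: 00001100 → 0, fb=0
22: 00011000 → 0, fb=1
23: 00110001 → 0, fb=0
24: 01100010 → 0, fb=1
25: 11000101 → 1, fb=0
26: 10001010 → 1, fb=1
27: 00010101 → 0, fb=1
28: 00101011 → 0, fb=0
29: 01010110 → 0, fb=0
30: 10101100 → 1, fb=1
31: 01011001 → 0, fb=1
32: 10110011 → 1, fb=0
33: 01100110 → 0, fb=0
34: 11001100 → 1, fb=1
35: 10011001 → 1, fb=0
36: 00110010 → 0, fb=1
37: 01100101 → 0, fb=1
38: 11001011 → 1, fb=1
39: 10010111 → 1, fb=1
40: 00101111 → 0, fb=1
41: 01011111 → 0, fb=1
42: 10111111 → 1, fb=0
43: 01111110 → 0, fb=1
44: 11111101 → 1, fb=1
45: 11111011 → 1, fb=1
46: 11110111 → 1, fb=1
47: 11101111 → 1, fb=0
48: 11011110 → 1, fb=0
49: 10111100 → 1, fb=1
50: 01111001 → 0, fb=1
51: 11110011 → 1, fb=0
52: 11100110 → 1, fb=1
53: 11001101 → 1, fb=1
54: 10011011 → 1, fb=1
55: 00110111 → 0, fb=0
56: 01101110 → 0, fb=1
57: 11011101 → 1, fb=1
58: 10111011 → 1, fb=1
59: 01110111 → 0, fb=0
60: 11101110 → 1, fb=0
61: 11011100 → 1, fb=1
62: 10111001 → 1, fb=0
63: 01110010 → 0, fb=1
64: 11100101 → 1, fb=0
65: 11001010 → 1, fb=1
66: 10010101 → 1, fb=0
67: 00101010 → 0, fb=0
68: 01010100 → 0, fb=1
69: 10101001 → 1, fb=0
70: 01010010 → 0, fb=1
71: 10100101 → 1, fb=0
72: 01001010 → 0, fb=0
73: 10010100 → 1, fb=0
74: 00101000 → 0, fb=1
75: 01010001 → 0, fb=0
76: 10100010 → 1, fb=0
77: 01000100 → 0, fb=1
78: 10001001 → 1, fb=0
79: 00010010 → 0, fb=1
80: 00100101 → 0, fb=1
81: 01001011 → 0, fb=0
82: 10010110 → 1, fb=1
83: 00101101 → 0, fb=0
84: 01011010 → 0, fb=0
85: 10110100 → 1, fb=0
86: 01101000 → 0, fb=1
87: 11010001 → 1, fb=1
88: 10100011 → 1, fb=0
89: 01000110 → 0, fb=0
90: 10001100 → 1, fb=1
91: 00011001 → 0, fb=1
92: 00110011 → 0, fb=1
93: 01100111 → 0, fb=0
94: 11001110 → 1, fb=0
95: 10011100 → 1, fb=1
96: 00111001 → 0, fb=1
97: 01110011 → 0, fb=1
98: 11100111 → 1, fb=1
99: 11001111 → 1, fb=0
100: 10011110 → 1, fb=0
101: 00111100 → 0, fb=0
102: 01111000 → 0, fb=1
103: 11110001 → 1, fb=1
104: 11100011 → 1, fb=0
105: 11000110 → 1, fb=1
106: 10001101 → 1, fb=1
107: 00011011 → 0, fb=0
108: 00110110 → 0, fb=0
109: 01101100 → 0, fb=0
110: 11011000 → 1, fb=0

101001111101010101110000011000101011001100101111110111100110111011100101010010100010010110100011001110011110001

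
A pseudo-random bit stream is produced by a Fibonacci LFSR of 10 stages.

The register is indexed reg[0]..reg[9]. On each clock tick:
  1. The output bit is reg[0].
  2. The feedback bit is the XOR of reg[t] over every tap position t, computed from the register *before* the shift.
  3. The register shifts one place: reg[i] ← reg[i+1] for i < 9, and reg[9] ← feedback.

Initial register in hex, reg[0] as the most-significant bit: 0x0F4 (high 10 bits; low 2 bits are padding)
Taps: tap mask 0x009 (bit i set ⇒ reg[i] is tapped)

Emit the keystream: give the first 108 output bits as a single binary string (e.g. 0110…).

step | reg (before) | out | fb
   0 | 0000111101 | 0 | 0
   1 | 0001111010 | 0 | 1
   2 | 0011110101 | 0 | 1
   3 | 0111101011 | 0 | 1
   4 | 1111010111 | 1 | 0
   5 | 1110101110 | 1 | 1
   6 | 1101011101 | 1 | 0
   7 | 1010111010 | 1 | 1
   8 | 0101110101 | 0 | 1
   9 | 1011101011 | 1 | 0
  10 | 0111010110 | 0 | 1
  11 | 1110101101 | 1 | 1
  12 | 1101011011 | 1 | 0
  13 | 1010110110 | 1 | 1
  14 | 0101101101 | 0 | 1
  15 | 1011011011 | 1 | 0
  16 | 0110110110 | 0 | 0
  17 | 1101101100 | 1 | 0
  18 | 1011011000 | 1 | 0
  19 | 0110110000 | 0 | 0
  20 | 1101100000 | 1 | 0
  21 | 1011000000 | 1 | 0
  22 | 0110000000 | 0 | 0
  23 | 1100000000 | 1 | 1
  24 | 1000000001 | 1 | 1
  25 | 0000000011 | 0 | 0
  26 | 0000000110 | 0 | 0
  27 | 0000001100 | 0 | 0
  28 | 0000011000 | 0 | 0
  29 | 0000110000 | 0 | 0
  30 | 0001100000 | 0 | 1
  31 | 0011000001 | 0 | 1
  32 | 0110000011 | 0 | 0
  33 | 1100000110 | 1 | 1
  34 | 1000001101 | 1 | 1
  35 | 0000011011 | 0 | 0
  36 | 0000110110 | 0 | 0
  37 | 0001101100 | 0 | 1
  38 | 0011011001 | 0 | 1
  39 | 0110110011 | 0 | 0
  40 | 1101100110 | 1 | 0
  41 | 1011001100 | 1 | 0
  42 | 0110011000 | 0 | 0
  43 | 1100110000 | 1 | 1
  44 | 1001100001 | 1 | 0
  45 | 0011000010 | 0 | 1
  46 | 0110000101 | 0 | 0
  47 | 1100001010 | 1 | 1
  48 | 1000010101 | 1 | 1
  49 | 0000101011 | 0 | 0
  50 | 0001010110 | 0 | 1
  51 | 0010101101 | 0 | 0
  52 | 0101011010 | 0 | 1
  53 | 1010110101 | 1 | 1
  54 | 0101101011 | 0 | 1
  55 | 1011010111 | 1 | 0
  56 | 0110101110 | 0 | 0
  57 | 1101011100 | 1 | 0
  58 | 1010111000 | 1 | 1
  59 | 0101110001 | 0 | 1
  60 | 1011100011 | 1 | 0
  61 | 0111000110 | 0 | 1
  62 | 1110001101 | 1 | 1
  63 | 1100011011 | 1 | 1
  64 | 1000110111 | 1 | 1
  65 | 0001101111 | 0 | 1
  66 | 0011011111 | 0 | 1
  67 | 0110111111 | 0 | 0
  68 | 1101111110 | 1 | 0
  69 | 1011111100 | 1 | 0
  70 | 0111111000 | 0 | 1
  71 | 1111110001 | 1 | 0
  72 | 1111100010 | 1 | 0
  73 | 1111000100 | 1 | 0
  74 | 1110001000 | 1 | 1
  75 | 1100010001 | 1 | 1
  76 | 1000100011 | 1 | 1
  77 | 0001000111 | 0 | 1
  78 | 0010001111 | 0 | 0
  79 | 0100011110 | 0 | 0
  80 | 1000111100 | 1 | 1
  81 | 0001111001 | 0 | 1
  82 | 0011110011 | 0 | 1
  83 | 0111100111 | 0 | 1
  84 | 1111001111 | 1 | 0
  85 | 1110011110 | 1 | 1
  86 | 1100111101 | 1 | 1
  87 | 1001111011 | 1 | 0
  88 | 0011110110 | 0 | 1
  89 | 0111101101 | 0 | 1
  90 | 1111011011 | 1 | 0
  91 | 1110110110 | 1 | 1
  92 | 1101101101 | 1 | 0
  93 | 1011011010 | 1 | 0
  94 | 0110110100 | 0 | 0
  95 | 1101101000 | 1 | 0
  96 | 1011010000 | 1 | 0
  97 | 0110100000 | 0 | 0
  98 | 1101000000 | 1 | 0
  99 | 1010000000 | 1 | 1
 100 | 0100000001 | 0 | 0
 101 | 1000000010 | 1 | 1
 102 | 0000000101 | 0 | 0
 103 | 0000001010 | 0 | 0
 104 | 0000010100 | 0 | 0
 105 | 0000101000 | 0 | 0
 106 | 0001010000 | 0 | 1
 107 | 0010100001 | 0 | 0

000011110101110101101101100000000110000011011001100001010110101110001101111110001000111100111101101101000000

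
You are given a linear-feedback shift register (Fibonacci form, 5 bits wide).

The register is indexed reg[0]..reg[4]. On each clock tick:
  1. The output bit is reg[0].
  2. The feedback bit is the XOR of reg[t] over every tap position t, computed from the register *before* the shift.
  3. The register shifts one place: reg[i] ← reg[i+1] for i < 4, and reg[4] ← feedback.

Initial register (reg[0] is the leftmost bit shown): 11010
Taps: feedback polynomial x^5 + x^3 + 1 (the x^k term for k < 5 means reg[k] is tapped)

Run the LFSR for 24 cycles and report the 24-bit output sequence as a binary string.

step | reg (before) | out | fb
   0 | 11010 | 1 | 0
   1 | 10100 | 1 | 1
   2 | 01001 | 0 | 0
   3 | 10010 | 1 | 0
   4 | 00100 | 0 | 0
   5 | 01000 | 0 | 0
   6 | 10000 | 1 | 1
   7 | 00001 | 0 | 0
   8 | 00010 | 0 | 1
   9 | 00101 | 0 | 0
  10 | 01010 | 0 | 1
  11 | 10101 | 1 | 1
  12 | 01011 | 0 | 1
  13 | 10111 | 1 | 0
  14 | 01110 | 0 | 1
  15 | 11101 | 1 | 1
  16 | 11011 | 1 | 0
  17 | 10110 | 1 | 0
  18 | 01100 | 0 | 0
  19 | 11000 | 1 | 1
  20 | 10001 | 1 | 1
  21 | 00011 | 0 | 1
  22 | 00111 | 0 | 1
  23 | 01111 | 0 | 1

110100100001010111011000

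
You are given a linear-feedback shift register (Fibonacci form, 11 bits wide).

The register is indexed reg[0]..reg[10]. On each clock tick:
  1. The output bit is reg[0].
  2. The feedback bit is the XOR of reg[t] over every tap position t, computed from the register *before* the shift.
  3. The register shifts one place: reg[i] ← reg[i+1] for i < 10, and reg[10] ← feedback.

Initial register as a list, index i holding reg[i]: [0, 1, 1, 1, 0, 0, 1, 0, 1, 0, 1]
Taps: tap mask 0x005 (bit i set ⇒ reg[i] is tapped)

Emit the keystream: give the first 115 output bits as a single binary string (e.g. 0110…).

0111001010110111000011010110011100011111011011000101101110100110101001111000011100110011011111111101000000010010000

tick  register→output (feedback)
  0  01110010101→0 (1)
  1  11100101011→1 (0)
  2  11001010110→1 (1)
  3  10010101101→1 (1)
  4  00101011011→0 (1)
  5  01010110111→0 (0)
  6  10101101110→1 (0)
  7  01011011100→0 (0)
  8  10110111000→1 (0)
  9  01101110000→0 (1)
 10  11011100001→1 (1)
 11  10111000011→1 (0)
 12  01110000110→0 (1)
 13  11100001101→1 (0)
 14  11000011010→1 (1)
 15  10000110101→1 (1)
 16  00001101011→0 (0)
 17  00011010110→0 (0)
 18  00110101100→0 (1)
 19  01101011001→0 (1)
 20  11010110011→1 (1)
 21  10101100111→1 (0)
 22  01011001110→0 (0)
 23  10110011100→1 (0)
 24  01100111000→0 (1)
 25  11001110001→1 (1)
 26  10011100011→1 (1)
 27  00111000111→0 (1)
 28  01110001111→0 (1)
 29  11100011111→1 (0)
 30  11000111110→1 (1)
 31  10001111101→1 (1)
 32  00011111011→0 (0)
 33  00111110110→0 (1)
 34  01111101101→0 (1)
 35  11111011011→1 (0)
 36  11110110110→1 (0)
 37  11101101100→1 (0)
 38  11011011000→1 (1)
 39  10110110001→1 (0)
 40  01101100010→0 (1)
 41  11011000101→1 (1)
 42  10110001011→1 (0)
 43  01100010110→0 (1)
 44  11000101101→1 (1)
 45  10001011011→1 (1)
 46  00010110111→0 (0)
 47  00101101110→0 (1)
 48  01011011101→0 (0)
 49  10110111010→1 (0)
 50  01101110100→0 (1)
 51  11011101001→1 (1)
 52  10111010011→1 (0)
 53  01110100110→0 (1)
 54  11101001101→1 (0)
 55  11010011010→1 (1)
 56  10100110101→1 (0)
 57  01001101010→0 (0)
 58  10011010100→1 (1)
 59  00110101001→0 (1)
 60  01101010011→0 (1)
 61  11010100111→1 (1)
 62  10101001111→1 (0)
 63  01010011110→0 (0)
 64  10100111100→1 (0)
 65  01001111000→0 (0)
 66  10011110000→1 (1)
 67  00111100001→0 (1)
 68  01111000011→0 (1)
 69  11110000111→1 (0)
 70  11100001110→1 (0)
 71  11000011100→1 (1)
 72  10000111001→1 (1)
 73  00001110011→0 (0)
 74  00011100110→0 (0)
 75  00111001100→0 (1)
 76  01110011001→0 (1)
 77  11100110011→1 (0)
 78  11001100110→1 (1)
 79  10011001101→1 (1)
 80  00110011011→0 (1)
 81  01100110111→0 (1)
 82  11001101111→1 (1)
 83  10011011111→1 (1)
 84  00110111111→0 (1)
 85  01101111111→0 (1)
 86  11011111111→1 (1)
 87  10111111111→1 (0)
 88  01111111110→0 (1)
 89  11111111101→1 (0)
 90  11111111010→1 (0)
 91  11111110100→1 (0)
 92  11111101000→1 (0)
 93  11111010000→1 (0)
 94  11110100000→1 (0)
 95  11101000000→1 (0)
 96  11010000000→1 (1)
 97  10100000001→1 (0)
 98  01000000010→0 (0)
 99  10000000100→1 (1)
100  00000001001→0 (0)
101  00000010010→0 (0)
102  00000100100→0 (0)
103  00001001000→0 (0)
104  00010010000→0 (0)
105  00100100000→0 (1)
106  01001000001→0 (0)
107  10010000010→1 (1)
108  00100000101→0 (1)
109  01000001011→0 (0)
110  10000010110→1 (1)
111  00000101101→0 (0)
112  00001011010→0 (0)
113  00010110100→0 (0)
114  00101101000→0 (1)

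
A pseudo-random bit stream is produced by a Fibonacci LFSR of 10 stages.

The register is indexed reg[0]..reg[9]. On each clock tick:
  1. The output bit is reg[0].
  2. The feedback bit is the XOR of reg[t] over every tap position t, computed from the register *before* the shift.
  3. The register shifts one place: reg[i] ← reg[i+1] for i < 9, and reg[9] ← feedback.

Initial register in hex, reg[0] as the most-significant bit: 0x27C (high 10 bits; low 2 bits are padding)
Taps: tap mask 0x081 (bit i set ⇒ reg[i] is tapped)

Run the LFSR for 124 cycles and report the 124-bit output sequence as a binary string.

0010011111110111000111100000011101101100010100010011001000001101001001111011111000101010110100001010000000101101101111001111

k : reg_k → out_k, fb_k
0: 0010011111 → 0, fb=1
1: 0100111111 → 0, fb=1
2: 1001111111 → 1, fb=0
3: 0011111110 → 0, fb=1
4: 0111111101 → 0, fb=1
5: 1111111011 → 1, fb=1
6: 1111110111 → 1, fb=0
7: 1111101110 → 1, fb=0
8: 1111011100 → 1, fb=0
9: 1110111000 → 1, fb=1
10: 1101110001 → 1, fb=1
11: 1011100011 → 1, fb=1
12: 0111000111 → 0, fb=1
13: 1110001111 → 1, fb=0
14: 1100011110 → 1, fb=0
15: 1000111100 → 1, fb=0
16: 0001111000 → 0, fb=0
17: 0011110000 → 0, fb=0
18: 0111100000 → 0, fb=0
19: 1111000000 → 1, fb=1
20: 1110000001 → 1, fb=1
21: 1100000011 → 1, fb=1
22: 1000000111 → 1, fb=0
23: 0000001110 → 0, fb=1
24: 0000011101 → 0, fb=1
25: 0000111011 → 0, fb=0
26: 0001110110 → 0, fb=1
27: 0011101101 → 0, fb=1
28: 0111011011 → 0, fb=0
29: 1110110110 → 1, fb=0
30: 1101101100 → 1, fb=0
31: 1011011000 → 1, fb=1
32: 0110110001 → 0, fb=0
33: 1101100010 → 1, fb=1
34: 1011000101 → 1, fb=0
35: 0110001010 → 0, fb=0
36: 1100010100 → 1, fb=0
37: 1000101000 → 1, fb=1
38: 0001010001 → 0, fb=0
39: 0010100010 → 0, fb=0
40: 0101000100 → 0, fb=1
41: 1010001001 → 1, fb=1
42: 0100010011 → 0, fb=0
43: 1000100110 → 1, fb=0
44: 0001001100 → 0, fb=1
45: 0010011001 → 0, fb=0
46: 0100110010 → 0, fb=0
47: 1001100100 → 1, fb=0
48: 0011001000 → 0, fb=0
49: 0110010000 → 0, fb=0
50: 1100100000 → 1, fb=1
51: 1001000001 → 1, fb=1
52: 0010000011 → 0, fb=0
53: 0100000110 → 0, fb=1
54: 1000001101 → 1, fb=0
55: 0000011010 → 0, fb=0
56: 0000110100 → 0, fb=1
57: 0001101001 → 0, fb=0
58: 0011010010 → 0, fb=0
59: 0110100100 → 0, fb=1
60: 1101001001 → 1, fb=1
61: 1010010011 → 1, fb=1
62: 0100100111 → 0, fb=1
63: 1001001111 → 1, fb=0
64: 0010011110 → 0, fb=1
65: 0100111101 → 0, fb=1
66: 1001111011 → 1, fb=1
67: 0011110111 → 0, fb=1
68: 0111101111 → 0, fb=1
69: 1111011111 → 1, fb=0
70: 1110111110 → 1, fb=0
71: 1101111100 → 1, fb=0
72: 1011111000 → 1, fb=1
73: 0111110001 → 0, fb=0
74: 1111100010 → 1, fb=1
75: 1111000101 → 1, fb=0
76: 1110001010 → 1, fb=1
77: 1100010101 → 1, fb=0
78: 1000101010 → 1, fb=1
79: 0001010101 → 0, fb=1
80: 0010101011 → 0, fb=0
81: 0101010110 → 0, fb=1
82: 1010101101 → 1, fb=0
83: 0101011010 → 0, fb=0
84: 1010110100 → 1, fb=0
85: 0101101000 → 0, fb=0
86: 1011010000 → 1, fb=1
87: 0110100001 → 0, fb=0
88: 1101000010 → 1, fb=1
89: 1010000101 → 1, fb=0
90: 0100001010 → 0, fb=0
91: 1000010100 → 1, fb=0
92: 0000101000 → 0, fb=0
93: 0001010000 → 0, fb=0
94: 0010100000 → 0, fb=0
95: 0101000000 → 0, fb=0
96: 1010000000 → 1, fb=1
97: 0100000001 → 0, fb=0
98: 1000000010 → 1, fb=1
99: 0000000101 → 0, fb=1
100: 0000001011 → 0, fb=0
101: 0000010110 → 0, fb=1
102: 0000101101 → 0, fb=1
103: 0001011011 → 0, fb=0
104: 0010110110 → 0, fb=1
105: 0101101101 → 0, fb=1
106: 1011011011 → 1, fb=1
107: 0110110111 → 0, fb=1
108: 1101101111 → 1, fb=0
109: 1011011110 → 1, fb=0
110: 0110111100 → 0, fb=1
111: 1101111001 → 1, fb=1
112: 1011110011 → 1, fb=1
113: 0111100111 → 0, fb=1
114: 1111001111 → 1, fb=0
115: 1110011110 → 1, fb=0
116: 1100111100 → 1, fb=0
117: 1001111000 → 1, fb=1
118: 0011110001 → 0, fb=0
119: 0111100010 → 0, fb=0
120: 1111000100 → 1, fb=0
121: 1110001000 → 1, fb=1
122: 1100010001 → 1, fb=1
123: 1000100011 → 1, fb=1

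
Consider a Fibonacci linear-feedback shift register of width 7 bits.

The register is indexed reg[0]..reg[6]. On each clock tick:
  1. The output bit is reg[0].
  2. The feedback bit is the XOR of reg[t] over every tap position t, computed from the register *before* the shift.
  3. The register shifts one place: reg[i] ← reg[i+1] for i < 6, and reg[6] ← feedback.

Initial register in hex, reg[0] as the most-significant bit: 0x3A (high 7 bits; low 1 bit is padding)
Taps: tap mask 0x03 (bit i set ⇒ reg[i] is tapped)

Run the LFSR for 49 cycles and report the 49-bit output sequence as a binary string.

k : reg_k → out_k, fb_k
0: 0011101 → 0, fb=0
1: 0111010 → 0, fb=1
2: 1110101 → 1, fb=0
3: 1101010 → 1, fb=0
4: 1010100 → 1, fb=1
5: 0101001 → 0, fb=1
6: 1010011 → 1, fb=1
7: 0100111 → 0, fb=1
8: 1001111 → 1, fb=1
9: 0011111 → 0, fb=0
10: 0111110 → 0, fb=1
11: 1111101 → 1, fb=0
12: 1111010 → 1, fb=0
13: 1110100 → 1, fb=0
14: 1101000 → 1, fb=0
15: 1010000 → 1, fb=1
16: 0100001 → 0, fb=1
17: 1000011 → 1, fb=1
18: 0000111 → 0, fb=0
19: 0001110 → 0, fb=0
20: 0011100 → 0, fb=0
21: 0111000 → 0, fb=1
22: 1110001 → 1, fb=0
23: 1100010 → 1, fb=0
24: 1000100 → 1, fb=1
25: 0001001 → 0, fb=0
26: 0010010 → 0, fb=0
27: 0100100 → 0, fb=1
28: 1001001 → 1, fb=1
29: 0010011 → 0, fb=0
30: 0100110 → 0, fb=1
31: 1001101 → 1, fb=1
32: 0011011 → 0, fb=0
33: 0110110 → 0, fb=1
34: 1101101 → 1, fb=0
35: 1011010 → 1, fb=1
36: 0110101 → 0, fb=1
37: 1101011 → 1, fb=0
38: 1010110 → 1, fb=1
39: 0101101 → 0, fb=1
40: 1011011 → 1, fb=1
41: 0110111 → 0, fb=1
42: 1101111 → 1, fb=0
43: 1011110 → 1, fb=1
44: 0111101 → 0, fb=1
45: 1111011 → 1, fb=0
46: 1110110 → 1, fb=0
47: 1101100 → 1, fb=0
48: 1011000 → 1, fb=1

0011101010011111010000111000100100110110101101111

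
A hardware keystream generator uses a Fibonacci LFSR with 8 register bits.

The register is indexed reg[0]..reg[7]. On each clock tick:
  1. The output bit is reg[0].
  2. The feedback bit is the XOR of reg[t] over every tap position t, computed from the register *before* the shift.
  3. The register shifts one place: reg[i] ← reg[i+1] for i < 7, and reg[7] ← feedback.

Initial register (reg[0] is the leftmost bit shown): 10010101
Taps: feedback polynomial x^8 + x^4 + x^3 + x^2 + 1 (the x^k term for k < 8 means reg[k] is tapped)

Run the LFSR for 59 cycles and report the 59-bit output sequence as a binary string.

tick  register→output (feedback)
  0  10010101→1 (0)
  1  00101010→0 (0)
  2  01010100→0 (1)
  3  10101001→1 (1)
  4  01010011→0 (1)
  5  10100111→1 (0)
  6  01001110→0 (1)
  7  10011101→1 (1)
  8  00111011→0 (1)
  9  01110111→0 (0)
 10  11101110→1 (1)
 11  11011101→1 (1)
 12  10111011→1 (0)
 13  01110110→0 (0)
 14  11101100→1 (1)
 15  11011001→1 (1)
 16  10110011→1 (1)
 17  01100111→0 (1)
 18  11001111→1 (0)
 19  10011110→1 (1)
 20  00111101→0 (1)
 21  01111011→0 (1)
 22  11110111→1 (1)
 23  11101111→1 (1)
 24  11011111→1 (1)
 25  10111111→1 (0)
 26  01111110→0 (1)
 27  11111101→1 (0)
 28  11111010→1 (0)
 29  11110100→1 (1)
 30  11101001→1 (1)
 31  11010011→1 (0)
 32  10100110→1 (0)
 33  01001100→0 (1)
 34  10011001→1 (1)
 35  00110011→0 (0)
 36  01100110→0 (1)
 37  11001101→1 (0)
 38  10011010→1 (1)
 39  00110101→0 (0)
 40  01101010→0 (0)
 41  11010100→1 (0)
 42  10101000→1 (1)
 43  01010001→0 (1)
 44  10100011→1 (0)
 45  01000110→0 (0)
 46  10001100→1 (0)
 47  00011000→0 (0)
 48  00110000→0 (0)
 49  01100000→0 (1)
 50  11000001→1 (1)
 51  10000011→1 (1)
 52  00000111→0 (0)
 53  00001110→0 (1)
 54  00011101→0 (0)
 55  00111010→0 (1)
 56  01110101→0 (0)
 57  11101010→1 (1)
 58  11010101→1 (0)

10010101001110111011001111011111101001100110101000110000011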